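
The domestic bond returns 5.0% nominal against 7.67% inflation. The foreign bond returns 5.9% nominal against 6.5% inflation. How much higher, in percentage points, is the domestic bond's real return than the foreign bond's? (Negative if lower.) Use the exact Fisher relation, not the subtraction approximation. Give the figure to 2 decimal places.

The domestic bond real return: 1.050/1.0767 − 1 = -2.480%.
The foreign bond real return: 1.059/1.065 − 1 = -0.563%.
Difference: -2.480 − (-0.563) = -1.917 pp.

-1.92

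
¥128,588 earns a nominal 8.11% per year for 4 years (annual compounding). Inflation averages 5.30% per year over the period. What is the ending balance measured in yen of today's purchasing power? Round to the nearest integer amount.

¥142,873

Nominal value at maturity: ¥128,588 × (1 + 8.11%)^4 ≈ ¥175,656.
Price-level factor over 4 years: (1 + 5.30%)^4 ≈ 1.2294573985.
Dividing the nominal maturity value by the price-level factor gives the value in today's money.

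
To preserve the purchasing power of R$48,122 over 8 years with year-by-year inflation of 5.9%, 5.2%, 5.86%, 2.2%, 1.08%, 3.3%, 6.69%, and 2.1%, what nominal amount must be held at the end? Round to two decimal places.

R$65,971.02

Cumulative price-level factor: 1.059 × 1.052 × 1.0586 × 1.022 × 1.0108 × 1.033 × 1.0669 × 1.021 ≈ 1.3709117456.
The nominal amount required is R$48,122 scaled up by that factor.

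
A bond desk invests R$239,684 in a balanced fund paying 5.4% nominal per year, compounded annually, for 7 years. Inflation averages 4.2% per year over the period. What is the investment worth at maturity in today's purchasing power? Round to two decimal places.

R$259,686.45

Nominal value at maturity: R$239,684 × (1 + 5.4%)^7 ≈ R$346,356.48.
Price-level factor over 7 years: (1 + 4.2%)^7 ≈ 1.3337487725.
Dividing the nominal maturity value by the price-level factor gives the value in today's money.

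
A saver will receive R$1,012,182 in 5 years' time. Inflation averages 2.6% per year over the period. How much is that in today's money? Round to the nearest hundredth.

Price-level factor over 5 years: (1 + 2.6%)^5 ≈ 1.1369380568.
Purchasing power today: R$1,012,182 divided by that factor.

R$890,270.14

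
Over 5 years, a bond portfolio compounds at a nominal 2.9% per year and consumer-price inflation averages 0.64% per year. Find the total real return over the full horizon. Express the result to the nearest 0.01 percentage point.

11.74%

The annual real rate is (1+2.9%)/(1+0.64%) − 1 = 2.2456%.
Compounded over 5 years: (1 + 0.022456)^5 − 1 ≈ 0.11744.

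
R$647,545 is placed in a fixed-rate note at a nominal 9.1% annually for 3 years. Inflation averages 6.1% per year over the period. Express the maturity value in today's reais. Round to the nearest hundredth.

Nominal value at maturity: R$647,545 × (1 + 9.1%)^3 ≈ R$840,899.72.
Price-level factor over 3 years: (1 + 6.1%)^3 = 1.194389981.
The maturity value deflated by that factor is the answer in today's purchasing power.

R$704,041.17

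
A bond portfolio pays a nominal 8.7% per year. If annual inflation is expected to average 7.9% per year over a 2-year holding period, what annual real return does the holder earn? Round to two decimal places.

With constant rates the annual real return is the same each year: (1+8.7%)/(1+7.9%) − 1 = 0.00741.

0.74%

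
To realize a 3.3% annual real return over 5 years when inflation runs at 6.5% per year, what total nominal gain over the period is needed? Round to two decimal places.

61.16%

Required annual nominal rate: (1+3.3%)(1+6.5%) − 1 = 10.0145%.
Cumulative over 5 years: (1 + 0.100145)^5 − 1 ≈ 0.61157.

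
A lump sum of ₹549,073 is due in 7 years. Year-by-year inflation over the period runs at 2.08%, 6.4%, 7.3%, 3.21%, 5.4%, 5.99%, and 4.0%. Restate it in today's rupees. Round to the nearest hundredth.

₹392,904.91

Price-level factor over 7 years: 1.0208 × 1.064 × 1.073 × 1.0321 × 1.054 × 1.0599 × 1.040 ≈ 1.3974704446.
Purchasing power today: ₹549,073 divided by that factor.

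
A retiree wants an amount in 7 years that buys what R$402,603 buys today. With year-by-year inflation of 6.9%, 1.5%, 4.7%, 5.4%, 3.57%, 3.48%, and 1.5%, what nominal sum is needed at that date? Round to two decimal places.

Cumulative price-level factor: 1.069 × 1.015 × 1.047 × 1.054 × 1.0357 × 1.0348 × 1.015 ≈ 1.3025292315.
The nominal amount required is R$402,603 scaled up by that factor.

R$524,402.18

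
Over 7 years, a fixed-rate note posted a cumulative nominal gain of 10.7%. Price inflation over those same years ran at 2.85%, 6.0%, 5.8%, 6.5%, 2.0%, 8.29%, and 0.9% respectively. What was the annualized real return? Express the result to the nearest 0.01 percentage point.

-2.99%

Cumulative inflation factor: 1.0285 × 1.060 × 1.058 × 1.065 × 1.020 × 1.0829 × 1.009 ≈ 1.36907.
Nominal growth factor: 1.10700. Real growth factor = 1.10700 / 1.36907 ≈ 0.80858.
Annualized: 0.80858^(1/7) − 1 ≈ -0.02990.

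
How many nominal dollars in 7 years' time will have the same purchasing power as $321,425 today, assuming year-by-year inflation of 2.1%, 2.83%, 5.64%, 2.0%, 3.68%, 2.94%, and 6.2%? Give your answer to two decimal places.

$412,152.05

Cumulative price-level factor: 1.021 × 1.0283 × 1.0564 × 1.020 × 1.0368 × 1.0294 × 1.062 ≈ 1.2822650685.
Multiplying $321,425 by the price-level factor gives the future nominal sum.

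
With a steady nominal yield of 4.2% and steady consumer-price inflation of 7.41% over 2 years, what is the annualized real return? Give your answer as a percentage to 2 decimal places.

With constant rates the annual real return is the same each year: (1+4.2%)/(1+7.41%) − 1 = -0.02989.

-2.99%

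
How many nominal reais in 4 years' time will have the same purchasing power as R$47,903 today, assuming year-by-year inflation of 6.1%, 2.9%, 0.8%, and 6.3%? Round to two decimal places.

Cumulative price-level factor: 1.061 × 1.029 × 1.008 × 1.063 ≈ 1.1698348506.
Multiplying R$47,903 by the price-level factor gives the future nominal sum.

R$56,038.60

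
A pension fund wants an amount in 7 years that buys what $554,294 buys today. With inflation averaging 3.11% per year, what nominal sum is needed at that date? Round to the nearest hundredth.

$686,824.35

Cumulative price-level factor: (1+3.11%)^7 ≈ 1.2390975778.
Multiplying $554,294 by the price-level factor gives the future nominal sum.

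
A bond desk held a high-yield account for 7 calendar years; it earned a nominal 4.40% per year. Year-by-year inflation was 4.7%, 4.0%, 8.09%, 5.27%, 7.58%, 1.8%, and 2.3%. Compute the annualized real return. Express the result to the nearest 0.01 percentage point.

Cumulative inflation factor: 1.047 × 1.040 × 1.0809 × 1.0527 × 1.0758 × 1.018 × 1.023 ≈ 1.38811.
Nominal growth factor: 1.35177. Real growth factor = 1.35177 / 1.38811 ≈ 0.97382.
Annualized: 0.97382^(1/7) − 1 ≈ -0.00378.

-0.38%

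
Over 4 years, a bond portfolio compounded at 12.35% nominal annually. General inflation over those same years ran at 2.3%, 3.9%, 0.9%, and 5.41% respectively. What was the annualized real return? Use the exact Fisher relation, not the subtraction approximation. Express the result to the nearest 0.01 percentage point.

Cumulative inflation factor: 1.023 × 1.039 × 1.009 × 1.0541 ≈ 1.13048.
Nominal growth factor: 1.59328. Real growth factor = 1.59328 / 1.13048 ≈ 1.40938.
Annualized: 1.40938^(1/4) − 1 ≈ 0.08957.

8.96%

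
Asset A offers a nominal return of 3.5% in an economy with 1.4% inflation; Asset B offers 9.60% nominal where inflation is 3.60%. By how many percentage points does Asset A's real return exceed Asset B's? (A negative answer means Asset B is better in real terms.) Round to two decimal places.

Asset A real return: 1.035/1.014 − 1 = 2.071%.
Asset B real return: 1.0960/1.0360 − 1 = 5.792%.
Difference: 2.071 − 5.792 = -3.721 pp.

-3.72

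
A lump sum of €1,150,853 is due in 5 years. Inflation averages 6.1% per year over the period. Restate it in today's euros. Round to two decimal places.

Price-level factor over 5 years: (1 + 6.1%)^5 ≈ 1.3445498838.
Purchasing power today: €1,150,853 divided by that factor.

€855,939.24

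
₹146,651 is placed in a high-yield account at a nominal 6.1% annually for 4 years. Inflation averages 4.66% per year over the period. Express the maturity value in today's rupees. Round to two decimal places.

Nominal value at maturity: ₹146,651 × (1 + 6.1%)^4 ≈ ₹185,843.15.
Price-level factor over 4 years: (1 + 4.66%)^4 ≈ 1.1998388545.
The maturity value deflated by that factor is the answer in today's purchasing power.

₹154,890.09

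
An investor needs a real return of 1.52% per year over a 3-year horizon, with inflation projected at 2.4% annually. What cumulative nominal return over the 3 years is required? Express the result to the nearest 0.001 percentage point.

Required annual nominal rate: (1+1.52%)(1+2.4%) − 1 = 3.95648%.
Cumulative over 3 years: (1 + 0.0395648)^3 − 1 ≈ 0.12345.

12.345%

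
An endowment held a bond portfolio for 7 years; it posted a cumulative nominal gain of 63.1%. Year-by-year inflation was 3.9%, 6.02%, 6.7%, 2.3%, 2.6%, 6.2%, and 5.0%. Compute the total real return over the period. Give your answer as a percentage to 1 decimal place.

18.6%

Cumulative inflation factor: 1.039 × 1.0602 × 1.067 × 1.023 × 1.026 × 1.062 × 1.050 ≈ 1.37564.
Nominal growth factor: 1.63100. Real growth factor = 1.63100 / 1.37564 ≈ 1.18563.
Total real return ≈ 18.5631%.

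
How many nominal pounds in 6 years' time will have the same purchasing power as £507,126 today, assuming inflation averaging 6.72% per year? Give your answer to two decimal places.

£749,187.94

Cumulative price-level factor: (1+6.72%)^6 ≈ 1.4773210956.
The nominal amount required is £507,126 scaled up by that factor.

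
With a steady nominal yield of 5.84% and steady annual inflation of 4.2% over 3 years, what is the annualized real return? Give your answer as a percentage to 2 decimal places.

1.57%

With constant rates the annual real return is the same each year: (1+5.84%)/(1+4.2%) − 1 = 0.01574.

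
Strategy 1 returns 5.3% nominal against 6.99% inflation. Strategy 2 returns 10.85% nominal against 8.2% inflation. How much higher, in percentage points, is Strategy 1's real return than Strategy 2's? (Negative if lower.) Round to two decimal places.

-4.03

Strategy 1 real return: 1.053/1.0699 − 1 = -1.580%.
Strategy 2 real return: 1.1085/1.082 − 1 = 2.449%.
Difference: -1.580 − 2.449 = -4.029 pp.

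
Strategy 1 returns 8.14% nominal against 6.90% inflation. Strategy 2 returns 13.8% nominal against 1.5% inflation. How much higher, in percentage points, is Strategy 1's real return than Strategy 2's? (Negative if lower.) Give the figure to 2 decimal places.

-10.96

Strategy 1 real return: 1.0814/1.0690 − 1 = 1.160%.
Strategy 2 real return: 1.138/1.015 − 1 = 12.118%.
Difference: 1.160 − 12.118 = -10.958 pp.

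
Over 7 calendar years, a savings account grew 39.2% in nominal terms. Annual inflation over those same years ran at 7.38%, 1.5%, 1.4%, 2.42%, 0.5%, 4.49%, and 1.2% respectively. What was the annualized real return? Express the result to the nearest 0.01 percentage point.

Cumulative inflation factor: 1.0738 × 1.015 × 1.014 × 1.0242 × 1.005 × 1.0449 × 1.012 ≈ 1.20291.
Nominal growth factor: 1.39200. Real growth factor = 1.39200 / 1.20291 ≈ 1.15719.
Annualized: 1.15719^(1/7) − 1 ≈ 0.02108.

2.11%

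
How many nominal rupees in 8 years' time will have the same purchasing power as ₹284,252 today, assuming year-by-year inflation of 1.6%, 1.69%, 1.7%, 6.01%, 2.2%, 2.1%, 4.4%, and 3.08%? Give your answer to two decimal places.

Cumulative price-level factor: 1.016 × 1.0169 × 1.017 × 1.0601 × 1.022 × 1.021 × 1.044 × 1.0308 ≈ 1.2508098400.
Multiplying ₹284,252 by the price-level factor gives the future nominal sum.

₹355,545.20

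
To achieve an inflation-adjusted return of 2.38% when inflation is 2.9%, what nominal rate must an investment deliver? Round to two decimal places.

By the Fisher equation, 1 + r_nom = (1 + 2.38%)(1 + 2.9%) = 1.0238 × 1.029 = 1.0534902.
So r_nom = 5.34902%.

5.35%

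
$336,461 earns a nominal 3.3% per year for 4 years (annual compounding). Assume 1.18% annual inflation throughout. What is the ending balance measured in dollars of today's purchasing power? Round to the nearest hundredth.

Nominal value at maturity: $336,461 × (1 + 3.3%)^4 ≈ $383,121.05.
Price-level factor over 4 years: (1 + 1.18%)^4 ≈ 1.0480420315.
The maturity value deflated by that factor is the answer in today's purchasing power.

$365,558.86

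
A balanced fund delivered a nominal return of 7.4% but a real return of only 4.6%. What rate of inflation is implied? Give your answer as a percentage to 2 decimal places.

2.68%

From (1+r_nom) = (1+r_real)(1+π), we get 1+π = (1 + 7.4%)/(1 + 4.6%) = 1.074/1.046 ≈ 1.02677.
So π ≈ 2.6769%.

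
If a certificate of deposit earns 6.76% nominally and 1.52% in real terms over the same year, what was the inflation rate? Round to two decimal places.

From (1+r_nom) = (1+r_real)(1+π), we get 1+π = (1 + 6.76%)/(1 + 1.52%) = 1.0676/1.0152 ≈ 1.05162.
So π ≈ 5.1615%.

5.16%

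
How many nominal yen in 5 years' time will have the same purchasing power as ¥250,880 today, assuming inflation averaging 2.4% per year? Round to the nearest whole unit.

Cumulative price-level factor: (1+2.4%)^5 ≈ 1.1258999068.
The nominal amount required is ¥250,880 scaled up by that factor.

¥282,466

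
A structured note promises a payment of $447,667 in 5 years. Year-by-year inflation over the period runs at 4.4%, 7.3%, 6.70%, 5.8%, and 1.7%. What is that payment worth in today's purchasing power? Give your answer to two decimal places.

$348,083.81

Price-level factor over 5 years: 1.044 × 1.073 × 1.0670 × 1.058 × 1.017 ≈ 1.2860897018.
Purchasing power today: $447,667 divided by that factor.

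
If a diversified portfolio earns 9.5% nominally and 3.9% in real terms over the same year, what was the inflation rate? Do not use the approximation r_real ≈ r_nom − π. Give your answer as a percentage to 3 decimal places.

5.390%

From (1+r_nom) = (1+r_real)(1+π), we get 1+π = (1 + 9.5%)/(1 + 3.9%) = 1.095/1.039 ≈ 1.05390.
So π ≈ 5.3898%.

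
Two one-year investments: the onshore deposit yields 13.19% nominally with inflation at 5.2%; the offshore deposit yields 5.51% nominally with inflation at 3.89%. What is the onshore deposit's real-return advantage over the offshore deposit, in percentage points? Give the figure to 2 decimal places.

6.04

The onshore deposit real return: 1.1319/1.052 − 1 = 7.595%.
The offshore deposit real return: 1.0551/1.0389 − 1 = 1.559%.
Difference: 7.595 − 1.559 = 6.036 pp.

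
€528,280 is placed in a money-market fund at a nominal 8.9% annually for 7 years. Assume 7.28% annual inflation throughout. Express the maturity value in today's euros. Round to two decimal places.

€586,716.06

Nominal value at maturity: €528,280 × (1 + 8.9%)^7 ≈ €959,531.70.
Price-level factor over 7 years: (1 + 7.28%)^7 ≈ 1.6354277172.
The maturity value deflated by that factor is the answer in today's purchasing power.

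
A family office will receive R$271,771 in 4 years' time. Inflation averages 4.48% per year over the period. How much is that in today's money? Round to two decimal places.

Price-level factor over 4 years: (1 + 4.48%)^4 ≈ 1.1916059298.
Purchasing power today: R$271,771 divided by that factor.

R$228,071.20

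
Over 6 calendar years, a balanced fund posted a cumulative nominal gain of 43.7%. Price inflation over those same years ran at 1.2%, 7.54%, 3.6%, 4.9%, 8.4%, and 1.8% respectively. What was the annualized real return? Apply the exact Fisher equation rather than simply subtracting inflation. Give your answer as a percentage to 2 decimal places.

1.62%

Cumulative inflation factor: 1.012 × 1.0754 × 1.036 × 1.049 × 1.084 × 1.018 ≈ 1.30516.
Nominal growth factor: 1.43700. Real growth factor = 1.43700 / 1.30516 ≈ 1.10102.
Annualized: 1.10102^(1/6) − 1 ≈ 0.01617.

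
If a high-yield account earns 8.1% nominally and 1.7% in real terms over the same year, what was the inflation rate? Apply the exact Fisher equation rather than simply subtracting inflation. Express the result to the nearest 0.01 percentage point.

6.29%

From (1+r_nom) = (1+r_real)(1+π), we get 1+π = (1 + 8.1%)/(1 + 1.7%) = 1.081/1.017 ≈ 1.06293.
So π ≈ 6.2930%.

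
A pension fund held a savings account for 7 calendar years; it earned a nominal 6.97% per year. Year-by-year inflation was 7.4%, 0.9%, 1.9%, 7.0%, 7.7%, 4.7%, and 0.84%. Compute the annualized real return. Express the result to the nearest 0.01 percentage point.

Cumulative inflation factor: 1.074 × 1.009 × 1.019 × 1.070 × 1.077 × 1.047 × 1.0084 ≈ 1.34353.
Nominal growth factor: 1.60263. Real growth factor = 1.60263 / 1.34353 ≈ 1.19285.
Annualized: 1.19285^(1/7) − 1 ≈ 0.02551.

2.55%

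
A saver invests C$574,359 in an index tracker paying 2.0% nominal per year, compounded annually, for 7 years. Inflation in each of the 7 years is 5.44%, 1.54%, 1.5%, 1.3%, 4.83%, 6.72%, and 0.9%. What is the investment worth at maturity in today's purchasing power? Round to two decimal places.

Nominal value at maturity: C$574,359 × (1 + 2.0%)^7 ≈ C$659,757.95.
Price-level factor over 7 years: 1.0544 × 1.0154 × 1.015 × 1.013 × 1.0483 × 1.0672 × 1.009 ≈ 1.2426265042.
Dividing the nominal maturity value by the price-level factor gives the value in today's money.

C$530,938.26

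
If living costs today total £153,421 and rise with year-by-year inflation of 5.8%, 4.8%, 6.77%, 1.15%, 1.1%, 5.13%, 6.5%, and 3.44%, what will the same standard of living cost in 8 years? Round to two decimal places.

£215,111.10

Cumulative price-level factor: 1.058 × 1.048 × 1.0677 × 1.0115 × 1.011 × 1.0513 × 1.065 × 1.0344 ≈ 1.4020968701.
Multiplying £153,421 by the price-level factor gives the future nominal sum.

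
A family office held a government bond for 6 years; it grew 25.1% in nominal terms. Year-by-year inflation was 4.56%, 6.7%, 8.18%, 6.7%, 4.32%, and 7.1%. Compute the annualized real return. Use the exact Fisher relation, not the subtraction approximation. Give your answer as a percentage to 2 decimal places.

-2.30%

Cumulative inflation factor: 1.0456 × 1.067 × 1.0818 × 1.067 × 1.0432 × 1.071 ≈ 1.43879.
Nominal growth factor: 1.25100. Real growth factor = 1.25100 / 1.43879 ≈ 0.86948.
Annualized: 0.86948^(1/6) − 1 ≈ -0.02304.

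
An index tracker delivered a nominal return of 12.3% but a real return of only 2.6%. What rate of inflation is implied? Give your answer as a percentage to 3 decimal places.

From (1+r_nom) = (1+r_real)(1+π), we get 1+π = (1 + 12.3%)/(1 + 2.6%) = 1.123/1.026 ≈ 1.09454.
So π ≈ 9.4542%.

9.454%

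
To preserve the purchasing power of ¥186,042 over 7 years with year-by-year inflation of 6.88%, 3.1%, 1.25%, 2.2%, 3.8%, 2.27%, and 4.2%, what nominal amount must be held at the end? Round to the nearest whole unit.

¥234,653

Cumulative price-level factor: 1.0688 × 1.031 × 1.0125 × 1.022 × 1.038 × 1.0227 × 1.042 ≈ 1.2612882982.
The nominal amount required is ¥186,042 scaled up by that factor.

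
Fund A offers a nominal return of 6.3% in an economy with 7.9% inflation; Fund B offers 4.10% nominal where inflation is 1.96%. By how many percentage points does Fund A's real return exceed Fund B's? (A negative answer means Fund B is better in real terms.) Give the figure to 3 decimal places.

-3.582

Fund A real return: 1.063/1.079 − 1 = -1.4829%.
Fund B real return: 1.0410/1.0196 − 1 = 2.0989%.
Difference: -1.4829 − 2.0989 = -3.5818 pp.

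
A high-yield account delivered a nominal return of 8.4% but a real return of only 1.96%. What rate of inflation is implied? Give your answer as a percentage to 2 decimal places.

From (1+r_nom) = (1+r_real)(1+π), we get 1+π = (1 + 8.4%)/(1 + 1.96%) = 1.084/1.0196 ≈ 1.06316.
So π ≈ 6.3162%.

6.32%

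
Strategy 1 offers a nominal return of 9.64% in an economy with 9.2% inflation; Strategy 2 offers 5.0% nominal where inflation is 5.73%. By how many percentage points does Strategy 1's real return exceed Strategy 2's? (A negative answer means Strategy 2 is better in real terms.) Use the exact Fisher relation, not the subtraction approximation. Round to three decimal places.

Strategy 1 real return: 1.0964/1.092 − 1 = 0.4029%.
Strategy 2 real return: 1.050/1.0573 − 1 = -0.6904%.
Difference: 0.4029 − (-0.6904) = 1.0933 pp.

1.093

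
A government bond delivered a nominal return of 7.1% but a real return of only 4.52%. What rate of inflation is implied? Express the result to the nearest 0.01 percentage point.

From (1+r_nom) = (1+r_real)(1+π), we get 1+π = (1 + 7.1%)/(1 + 4.52%) = 1.071/1.0452 ≈ 1.02468.
So π ≈ 2.4684%.

2.47%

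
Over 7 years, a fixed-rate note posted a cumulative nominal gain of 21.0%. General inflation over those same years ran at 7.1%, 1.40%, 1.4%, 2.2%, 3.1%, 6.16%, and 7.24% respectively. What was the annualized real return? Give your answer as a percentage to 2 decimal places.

Cumulative inflation factor: 1.071 × 1.0140 × 1.014 × 1.022 × 1.031 × 1.0616 × 1.0724 ≈ 1.32097.
Nominal growth factor: 1.21000. Real growth factor = 1.21000 / 1.32097 ≈ 0.91599.
Annualized: 0.91599^(1/7) − 1 ≈ -0.01246.

-1.25%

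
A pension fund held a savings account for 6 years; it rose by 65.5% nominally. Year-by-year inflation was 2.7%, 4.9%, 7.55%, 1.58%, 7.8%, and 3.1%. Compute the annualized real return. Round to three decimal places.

3.998%

Cumulative inflation factor: 1.027 × 1.049 × 1.0755 × 1.0158 × 1.078 × 1.031 ≈ 1.30810.
Nominal growth factor: 1.65500. Real growth factor = 1.65500 / 1.30810 ≈ 1.26519.
Annualized: 1.26519^(1/6) − 1 ≈ 0.03998.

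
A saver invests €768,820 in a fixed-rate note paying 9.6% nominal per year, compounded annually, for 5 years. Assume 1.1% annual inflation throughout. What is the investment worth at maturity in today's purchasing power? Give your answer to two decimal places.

Nominal value at maturity: €768,820 × (1 + 9.6%)^5 ≈ €1,215,842.84.
Price-level factor over 5 years: (1 + 1.1%)^5 ≈ 1.0562233834.
Dividing the nominal maturity value by the price-level factor gives the value in today's money.

€1,151,122.82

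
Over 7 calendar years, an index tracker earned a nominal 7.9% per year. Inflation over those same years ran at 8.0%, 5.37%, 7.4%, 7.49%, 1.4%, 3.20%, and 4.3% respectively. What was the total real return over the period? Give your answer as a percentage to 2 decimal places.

18.75%

Cumulative inflation factor: 1.080 × 1.0537 × 1.074 × 1.0749 × 1.014 × 1.0320 × 1.043 ≈ 1.43389.
Nominal growth factor: 1.70275. Real growth factor = 1.70275 / 1.43389 ≈ 1.18750.
Total real return ≈ 18.7504%.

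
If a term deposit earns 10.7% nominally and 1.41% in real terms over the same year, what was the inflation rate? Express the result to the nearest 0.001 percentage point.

From (1+r_nom) = (1+r_real)(1+π), we get 1+π = (1 + 10.7%)/(1 + 1.41%) = 1.107/1.0141 ≈ 1.09161.
So π ≈ 9.1608%.

9.161%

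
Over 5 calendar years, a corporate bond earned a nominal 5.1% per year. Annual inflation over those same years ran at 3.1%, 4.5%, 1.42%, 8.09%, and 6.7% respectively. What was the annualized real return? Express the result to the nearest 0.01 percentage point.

Cumulative inflation factor: 1.031 × 1.045 × 1.0142 × 1.0809 × 1.067 ≈ 1.26023.
Nominal growth factor: 1.28237. Real growth factor = 1.28237 / 1.26023 ≈ 1.01757.
Annualized: 1.01757^(1/5) − 1 ≈ 0.00349.

0.35%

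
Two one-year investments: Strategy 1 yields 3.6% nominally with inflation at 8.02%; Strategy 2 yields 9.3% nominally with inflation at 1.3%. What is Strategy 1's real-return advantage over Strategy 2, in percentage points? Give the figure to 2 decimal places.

-11.99

Strategy 1 real return: 1.036/1.0802 − 1 = -4.092%.
Strategy 2 real return: 1.093/1.013 − 1 = 7.897%.
Difference: -4.092 − 7.897 = -11.989 pp.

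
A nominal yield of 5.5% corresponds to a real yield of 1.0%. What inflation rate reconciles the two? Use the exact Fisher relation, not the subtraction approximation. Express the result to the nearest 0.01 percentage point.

From (1+r_nom) = (1+r_real)(1+π), we get 1+π = (1 + 5.5%)/(1 + 1.0%) = 1.055/1.010 ≈ 1.04455.
So π ≈ 4.4554%.

4.46%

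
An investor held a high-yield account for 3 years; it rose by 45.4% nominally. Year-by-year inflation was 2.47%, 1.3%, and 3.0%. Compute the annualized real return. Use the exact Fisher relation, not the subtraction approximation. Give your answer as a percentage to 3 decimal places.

Cumulative inflation factor: 1.0247 × 1.013 × 1.030 ≈ 1.06916.
Nominal growth factor: 1.45400. Real growth factor = 1.45400 / 1.06916 ≈ 1.35994.
Annualized: 1.35994^(1/3) − 1 ≈ 0.10792.

10.792%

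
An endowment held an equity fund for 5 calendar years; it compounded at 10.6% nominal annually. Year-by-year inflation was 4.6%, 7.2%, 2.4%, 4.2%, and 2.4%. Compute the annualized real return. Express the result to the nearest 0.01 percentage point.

Cumulative inflation factor: 1.046 × 1.072 × 1.024 × 1.042 × 1.024 ≈ 1.22516.
Nominal growth factor: 1.65491. Real growth factor = 1.65491 / 1.22516 ≈ 1.35077.
Annualized: 1.35077^(1/5) − 1 ≈ 0.06198.

6.20%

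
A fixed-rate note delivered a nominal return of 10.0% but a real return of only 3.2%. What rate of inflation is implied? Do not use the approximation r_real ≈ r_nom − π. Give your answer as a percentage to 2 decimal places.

From (1+r_nom) = (1+r_real)(1+π), we get 1+π = (1 + 10.0%)/(1 + 3.2%) = 1.100/1.032 ≈ 1.06589.
So π ≈ 6.5891%.

6.59%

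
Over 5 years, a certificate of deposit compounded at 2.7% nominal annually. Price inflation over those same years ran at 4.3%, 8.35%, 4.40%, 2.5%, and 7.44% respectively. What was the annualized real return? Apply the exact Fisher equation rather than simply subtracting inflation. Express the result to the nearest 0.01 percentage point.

-2.54%

Cumulative inflation factor: 1.043 × 1.0835 × 1.0440 × 1.025 × 1.0744 ≈ 1.29928.
Nominal growth factor: 1.14249. Real growth factor = 1.14249 / 1.29928 ≈ 0.87932.
Annualized: 0.87932^(1/5) − 1 ≈ -0.02539.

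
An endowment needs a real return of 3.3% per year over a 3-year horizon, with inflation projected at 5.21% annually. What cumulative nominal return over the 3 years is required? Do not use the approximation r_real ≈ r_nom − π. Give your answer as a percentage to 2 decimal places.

28.37%

Required annual nominal rate: (1+3.3%)(1+5.21%) − 1 = 8.68193%.
Cumulative over 3 years: (1 + 0.0868193)^3 − 1 ≈ 0.28373.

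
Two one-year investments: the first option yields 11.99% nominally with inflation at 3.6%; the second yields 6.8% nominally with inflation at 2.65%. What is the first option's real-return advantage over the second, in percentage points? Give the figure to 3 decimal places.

The first option real return: 1.1199/1.036 − 1 = 8.0985%.
The second real return: 1.068/1.0265 − 1 = 4.0429%.
Difference: 8.0985 − 4.0429 = 4.0556 pp.

4.056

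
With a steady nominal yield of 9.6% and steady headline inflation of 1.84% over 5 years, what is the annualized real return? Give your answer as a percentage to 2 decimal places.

7.62%

With constant rates the annual real return is the same each year: (1+9.6%)/(1+1.84%) − 1 = 0.07620.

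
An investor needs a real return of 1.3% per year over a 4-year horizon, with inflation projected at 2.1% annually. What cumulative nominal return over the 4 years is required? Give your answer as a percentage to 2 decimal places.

14.43%

Required annual nominal rate: (1+1.3%)(1+2.1%) − 1 = 3.4273%.
Cumulative over 4 years: (1 + 0.034273)^4 − 1 ≈ 0.14430.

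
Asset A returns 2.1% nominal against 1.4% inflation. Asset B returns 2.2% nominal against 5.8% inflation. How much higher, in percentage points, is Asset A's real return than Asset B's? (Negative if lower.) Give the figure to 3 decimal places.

Asset A real return: 1.021/1.014 − 1 = 0.6903%.
Asset B real return: 1.022/1.058 − 1 = -3.4026%.
Difference: 0.6903 − (-3.4026) = 4.0929 pp.

4.093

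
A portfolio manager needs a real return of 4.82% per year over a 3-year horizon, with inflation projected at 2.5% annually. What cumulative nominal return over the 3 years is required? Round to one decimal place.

Required annual nominal rate: (1+4.82%)(1+2.5%) − 1 = 7.4405%.
Cumulative over 3 years: (1 + 0.074405)^3 − 1 ≈ 0.24024.

24.0%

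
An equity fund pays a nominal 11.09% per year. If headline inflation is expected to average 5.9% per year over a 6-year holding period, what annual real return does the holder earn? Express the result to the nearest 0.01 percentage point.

With constant rates the annual real return is the same each year: (1+11.09%)/(1+5.9%) − 1 = 0.04901.

4.90%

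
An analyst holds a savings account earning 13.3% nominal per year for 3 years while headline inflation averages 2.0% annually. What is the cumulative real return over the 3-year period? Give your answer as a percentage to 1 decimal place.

37.1%

The annual real rate is (1+13.3%)/(1+2.0%) − 1 = 11.0784%.
Compounded over 3 years: (1 + 0.110784)^3 − 1 ≈ 0.37053.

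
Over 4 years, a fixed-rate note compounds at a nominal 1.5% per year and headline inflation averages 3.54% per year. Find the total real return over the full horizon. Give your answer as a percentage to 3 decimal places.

The annual real rate is (1+1.5%)/(1+3.54%) − 1 = -1.9703%.
Compounded over 4 years: (1 + -0.019703)^4 − 1 ≈ -0.07651.

-7.651%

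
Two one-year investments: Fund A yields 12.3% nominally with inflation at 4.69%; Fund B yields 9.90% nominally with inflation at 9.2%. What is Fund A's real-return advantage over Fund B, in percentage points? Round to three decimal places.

Fund A real return: 1.123/1.0469 − 1 = 7.2691%.
Fund B real return: 1.0990/1.092 − 1 = 0.6410%.
Difference: 7.2691 − 0.6410 = 6.6281 pp.

6.628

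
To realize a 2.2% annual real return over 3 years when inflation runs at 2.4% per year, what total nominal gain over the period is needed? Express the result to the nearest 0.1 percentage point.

14.6%

Required annual nominal rate: (1+2.2%)(1+2.4%) − 1 = 4.6528%.
Cumulative over 3 years: (1 + 0.046528)^3 − 1 ≈ 0.14618.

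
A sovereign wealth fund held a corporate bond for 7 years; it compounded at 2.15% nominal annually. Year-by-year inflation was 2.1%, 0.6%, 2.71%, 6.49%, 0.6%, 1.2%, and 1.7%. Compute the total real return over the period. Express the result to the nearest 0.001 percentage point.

-0.225%

Cumulative inflation factor: 1.021 × 1.006 × 1.0271 × 1.0649 × 1.006 × 1.012 × 1.017 ≈ 1.16317.
Nominal growth factor: 1.16056. Real growth factor = 1.16056 / 1.16317 ≈ 0.99775.
Total real return ≈ -0.2245%.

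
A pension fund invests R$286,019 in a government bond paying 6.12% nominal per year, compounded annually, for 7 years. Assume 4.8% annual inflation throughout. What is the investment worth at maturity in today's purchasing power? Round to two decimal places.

R$312,209.85

Nominal value at maturity: R$286,019 × (1 + 6.12%)^7 ≈ R$433,486.50.
Price-level factor over 7 years: (1 + 4.8%)^7 ≈ 1.3884459516.
The maturity value deflated by that factor is the answer in today's purchasing power.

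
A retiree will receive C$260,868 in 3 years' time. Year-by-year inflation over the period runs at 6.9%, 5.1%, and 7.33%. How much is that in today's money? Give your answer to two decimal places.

C$216,331.25

Price-level factor over 3 years: 1.069 × 1.051 × 1.0733 = 1.2058729427.
Purchasing power today: C$260,868 divided by that factor.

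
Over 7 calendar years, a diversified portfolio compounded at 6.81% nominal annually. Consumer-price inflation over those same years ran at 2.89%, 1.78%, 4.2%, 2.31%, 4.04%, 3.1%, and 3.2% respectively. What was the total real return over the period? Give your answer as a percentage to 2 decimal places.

Cumulative inflation factor: 1.0289 × 1.0178 × 1.042 × 1.0231 × 1.0404 × 1.031 × 1.032 ≈ 1.23583.
Nominal growth factor: 1.58593. Real growth factor = 1.58593 / 1.23583 ≈ 1.28329.
Total real return ≈ 28.3285%.

28.33%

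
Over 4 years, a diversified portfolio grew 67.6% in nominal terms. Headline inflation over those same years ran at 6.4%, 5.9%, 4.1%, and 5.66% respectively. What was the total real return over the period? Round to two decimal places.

Cumulative inflation factor: 1.064 × 1.059 × 1.041 × 1.0566 ≈ 1.23936.
Nominal growth factor: 1.67600. Real growth factor = 1.67600 / 1.23936 ≈ 1.35231.
Total real return ≈ 35.2306%.

35.23%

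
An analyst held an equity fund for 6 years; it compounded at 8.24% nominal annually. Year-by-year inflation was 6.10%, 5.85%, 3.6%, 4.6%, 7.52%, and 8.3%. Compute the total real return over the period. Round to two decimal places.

13.48%

Cumulative inflation factor: 1.0610 × 1.0585 × 1.036 × 1.046 × 1.0752 × 1.083 ≈ 1.41715.
Nominal growth factor: 1.60815. Real growth factor = 1.60815 / 1.41715 ≈ 1.13478.
Total real return ≈ 13.4779%.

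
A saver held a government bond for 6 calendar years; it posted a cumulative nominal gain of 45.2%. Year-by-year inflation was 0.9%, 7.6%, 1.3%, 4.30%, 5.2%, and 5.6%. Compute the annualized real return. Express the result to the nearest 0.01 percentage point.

Cumulative inflation factor: 1.009 × 1.076 × 1.013 × 1.0430 × 1.052 × 1.056 ≈ 1.27432.
Nominal growth factor: 1.45200. Real growth factor = 1.45200 / 1.27432 ≈ 1.13944.
Annualized: 1.13944^(1/6) − 1 ≈ 0.02199.

2.20%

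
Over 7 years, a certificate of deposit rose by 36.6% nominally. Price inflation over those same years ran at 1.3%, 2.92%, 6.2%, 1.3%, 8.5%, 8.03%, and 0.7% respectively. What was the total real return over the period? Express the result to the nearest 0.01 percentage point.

Cumulative inflation factor: 1.013 × 1.0292 × 1.062 × 1.013 × 1.085 × 1.0803 × 1.007 ≈ 1.32387.
Nominal growth factor: 1.36600. Real growth factor = 1.36600 / 1.32387 ≈ 1.03182.
Total real return ≈ 3.1820%.

3.18%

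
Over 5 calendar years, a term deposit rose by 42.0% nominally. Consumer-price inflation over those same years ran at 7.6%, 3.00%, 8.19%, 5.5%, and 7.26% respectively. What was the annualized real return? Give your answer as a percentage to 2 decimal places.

0.91%

Cumulative inflation factor: 1.076 × 1.0300 × 1.0819 × 1.055 × 1.0726 ≈ 1.35683.
Nominal growth factor: 1.42000. Real growth factor = 1.42000 / 1.35683 ≈ 1.04655.
Annualized: 1.04655^(1/5) − 1 ≈ 0.00914.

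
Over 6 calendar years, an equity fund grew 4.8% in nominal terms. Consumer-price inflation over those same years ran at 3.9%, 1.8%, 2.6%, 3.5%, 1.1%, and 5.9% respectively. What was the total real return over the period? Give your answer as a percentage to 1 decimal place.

-12.9%

Cumulative inflation factor: 1.039 × 1.018 × 1.026 × 1.035 × 1.011 × 1.059 ≈ 1.20254.
Nominal growth factor: 1.04800. Real growth factor = 1.04800 / 1.20254 ≈ 0.87149.
Total real return ≈ -12.8509%.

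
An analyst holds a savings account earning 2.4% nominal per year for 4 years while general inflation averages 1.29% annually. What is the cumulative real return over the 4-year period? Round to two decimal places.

4.46%

The annual real rate is (1+2.4%)/(1+1.29%) − 1 = 1.0959%.
Compounded over 4 years: (1 + 0.010959)^4 − 1 ≈ 0.04456.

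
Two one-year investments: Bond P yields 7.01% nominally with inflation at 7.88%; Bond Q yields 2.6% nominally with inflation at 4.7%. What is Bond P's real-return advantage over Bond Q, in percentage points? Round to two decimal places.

1.20

Bond P real return: 1.0701/1.0788 − 1 = -0.806%.
Bond Q real return: 1.026/1.047 − 1 = -2.006%.
Difference: -0.806 − (-2.006) = 1.200 pp.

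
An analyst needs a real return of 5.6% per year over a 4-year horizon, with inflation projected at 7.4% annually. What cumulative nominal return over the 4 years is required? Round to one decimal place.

65.5%

Required annual nominal rate: (1+5.6%)(1+7.4%) − 1 = 13.4144%.
Cumulative over 4 years: (1 + 0.134144)^4 − 1 ≈ 0.65452.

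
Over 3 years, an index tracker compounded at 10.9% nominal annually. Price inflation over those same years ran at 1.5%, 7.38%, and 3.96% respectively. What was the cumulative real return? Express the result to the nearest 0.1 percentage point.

Cumulative inflation factor: 1.015 × 1.0738 × 1.0396 ≈ 1.13307.
Nominal growth factor: 1.36394. Real growth factor = 1.36394 / 1.13307 ≈ 1.20376.
Total real return ≈ 20.3757%.

20.4%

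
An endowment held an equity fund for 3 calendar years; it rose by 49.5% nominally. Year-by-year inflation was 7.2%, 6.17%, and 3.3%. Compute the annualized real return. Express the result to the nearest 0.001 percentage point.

Cumulative inflation factor: 1.072 × 1.0617 × 1.033 ≈ 1.17570.
Nominal growth factor: 1.49500. Real growth factor = 1.49500 / 1.17570 ≈ 1.27158.
Annualized: 1.27158^(1/3) − 1 ≈ 0.08338.

8.338%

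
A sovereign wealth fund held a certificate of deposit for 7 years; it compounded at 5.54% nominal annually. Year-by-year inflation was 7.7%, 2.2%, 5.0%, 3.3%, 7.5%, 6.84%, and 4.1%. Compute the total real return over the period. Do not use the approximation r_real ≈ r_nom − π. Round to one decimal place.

2.2%

Cumulative inflation factor: 1.077 × 1.022 × 1.050 × 1.033 × 1.075 × 1.0684 × 1.041 ≈ 1.42741.
Nominal growth factor: 1.45854. Real growth factor = 1.45854 / 1.42741 ≈ 1.02181.
Total real return ≈ 2.1810%.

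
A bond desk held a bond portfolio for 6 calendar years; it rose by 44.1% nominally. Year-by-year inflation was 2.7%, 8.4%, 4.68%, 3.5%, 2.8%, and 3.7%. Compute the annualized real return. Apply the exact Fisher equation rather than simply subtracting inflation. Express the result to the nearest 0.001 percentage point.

1.917%

Cumulative inflation factor: 1.027 × 1.084 × 1.0468 × 1.035 × 1.028 × 1.037 ≈ 1.28581.
Nominal growth factor: 1.44100. Real growth factor = 1.44100 / 1.28581 ≈ 1.12070.
Annualized: 1.12070^(1/6) − 1 ≈ 0.01917.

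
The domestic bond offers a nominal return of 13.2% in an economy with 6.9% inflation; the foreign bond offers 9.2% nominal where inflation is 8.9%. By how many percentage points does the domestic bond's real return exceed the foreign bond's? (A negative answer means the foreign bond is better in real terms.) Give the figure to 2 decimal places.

The domestic bond real return: 1.132/1.069 − 1 = 5.893%.
The foreign bond real return: 1.092/1.089 − 1 = 0.275%.
Difference: 5.893 − 0.275 = 5.618 pp.

5.62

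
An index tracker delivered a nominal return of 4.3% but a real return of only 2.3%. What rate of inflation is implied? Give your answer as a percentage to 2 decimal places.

1.96%

From (1+r_nom) = (1+r_real)(1+π), we get 1+π = (1 + 4.3%)/(1 + 2.3%) = 1.043/1.023 ≈ 1.01955.
So π ≈ 1.9550%.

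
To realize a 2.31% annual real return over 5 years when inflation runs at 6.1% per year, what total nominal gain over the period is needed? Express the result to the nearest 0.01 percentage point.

50.72%

Required annual nominal rate: (1+2.31%)(1+6.1%) − 1 = 8.55091%.
Cumulative over 5 years: (1 + 0.0855091)^5 − 1 ≈ 0.50719.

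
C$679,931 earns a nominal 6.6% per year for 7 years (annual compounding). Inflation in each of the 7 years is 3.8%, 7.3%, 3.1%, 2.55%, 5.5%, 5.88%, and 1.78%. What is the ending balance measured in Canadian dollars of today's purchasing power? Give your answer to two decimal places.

Nominal value at maturity: C$679,931 × (1 + 6.6%)^7 ≈ C$1,063,568.03.
Price-level factor over 7 years: 1.038 × 1.073 × 1.031 × 1.0255 × 1.055 × 1.0588 × 1.0178 ≈ 1.3388139973.
Dividing the nominal maturity value by the price-level factor gives the value in today's money.

C$794,410.60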